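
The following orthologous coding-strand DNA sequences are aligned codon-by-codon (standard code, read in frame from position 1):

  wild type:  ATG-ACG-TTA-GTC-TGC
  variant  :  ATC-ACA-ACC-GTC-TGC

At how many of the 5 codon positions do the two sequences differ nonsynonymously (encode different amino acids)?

Codon 1: ATG Met / ATC Ile — nonsynonymous.
Codon 2: ACG Thr / ACA Thr — synonymous.
Codon 3: TTA Leu / ACC Thr — nonsynonymous.
Codon 4: GTC Val / GTC Val — identical.
Codon 5: TGC Cys / TGC Cys — identical.
Nonsynonymous differences: 2.

2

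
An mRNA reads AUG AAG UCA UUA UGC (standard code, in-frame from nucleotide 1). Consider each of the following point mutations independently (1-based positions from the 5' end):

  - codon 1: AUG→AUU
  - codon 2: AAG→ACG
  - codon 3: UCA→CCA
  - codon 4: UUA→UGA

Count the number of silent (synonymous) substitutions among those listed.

Codon 1: AUG (Met) → AUU (Ile) — missense.
Codon 2: AAG (Lys) → ACG (Thr) — missense.
Codon 3: UCA (Ser) → CCA (Pro) — missense.
Codon 4: UUA (Leu) → UGA (Stop) — nonsense.
Synonymous: 0 of 4.

0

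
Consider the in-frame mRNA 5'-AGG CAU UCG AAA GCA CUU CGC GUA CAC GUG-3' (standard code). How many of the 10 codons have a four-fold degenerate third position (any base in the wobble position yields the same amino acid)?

6

Codon 1 AGG (Arg): third position 2-fold.
Codon 2 CAU (His): third position 2-fold.
Codon 3 UCG (Ser): third position 4-fold.
Codon 4 AAA (Lys): third position 2-fold.
Codon 5 GCA (Ala): third position 4-fold.
Codon 6 CUU (Leu): third position 4-fold.
Codon 7 CGC (Arg): third position 4-fold.
Codon 8 GUA (Val): third position 4-fold.
Codon 9 CAC (His): third position 2-fold.
Codon 10 GUG (Val): third position 4-fold.
Four-fold degenerate third positions: 6.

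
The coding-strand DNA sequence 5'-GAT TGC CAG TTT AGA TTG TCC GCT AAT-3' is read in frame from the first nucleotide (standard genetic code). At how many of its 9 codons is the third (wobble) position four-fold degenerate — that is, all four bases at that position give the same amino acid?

2

Codon 1 GAT (Asp): third position 2-fold.
Codon 2 TGC (Cys): third position 2-fold.
Codon 3 CAG (Gln): third position 2-fold.
Codon 4 TTT (Phe): third position 2-fold.
Codon 5 AGA (Arg): third position 2-fold.
Codon 6 TTG (Leu): third position 2-fold.
Codon 7 TCC (Ser): third position 4-fold.
Codon 8 GCT (Ala): third position 4-fold.
Codon 9 AAT (Asn): third position 2-fold.
Four-fold degenerate third positions: 2.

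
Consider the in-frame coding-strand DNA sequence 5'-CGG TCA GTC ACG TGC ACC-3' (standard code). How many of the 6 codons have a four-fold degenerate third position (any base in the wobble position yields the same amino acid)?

5

Codon 1 CGG (Arg): third position 4-fold.
Codon 2 TCA (Ser): third position 4-fold.
Codon 3 GTC (Val): third position 4-fold.
Codon 4 ACG (Thr): third position 4-fold.
Codon 5 TGC (Cys): third position 2-fold.
Codon 6 ACC (Thr): third position 4-fold.
Four-fold degenerate third positions: 5.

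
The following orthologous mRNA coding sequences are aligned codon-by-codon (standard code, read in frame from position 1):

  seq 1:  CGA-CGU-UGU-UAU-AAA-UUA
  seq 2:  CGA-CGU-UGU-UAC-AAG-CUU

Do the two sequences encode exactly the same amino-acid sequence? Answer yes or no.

Codon 1: CGA Arg / CGA Arg — identical.
Codon 2: CGU Arg / CGU Arg — identical.
Codon 3: UGU Cys / UGU Cys — identical.
Codon 4: UAU Tyr / UAC Tyr — synonymous.
Codon 5: AAA Lys / AAG Lys — synonymous.
Codon 6: UUA Leu / CUU Leu — synonymous.
Nonsynonymous differences: 0 → same protein.

yes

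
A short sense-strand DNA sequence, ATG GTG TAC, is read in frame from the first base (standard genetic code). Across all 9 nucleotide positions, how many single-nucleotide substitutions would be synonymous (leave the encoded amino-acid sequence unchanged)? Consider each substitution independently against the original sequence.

4

Codon 1 (ATG, Met): 0 synonymous substitutions.
Codon 2 (GTG, Val): 3 synonymous substitutions.
Codon 3 (TAC, Tyr): 1 synonymous substitution.
Total: 0 + 3 + 1 = 4.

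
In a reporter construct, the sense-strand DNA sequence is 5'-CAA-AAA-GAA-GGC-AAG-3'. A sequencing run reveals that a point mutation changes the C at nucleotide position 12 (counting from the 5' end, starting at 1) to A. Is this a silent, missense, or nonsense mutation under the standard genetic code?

Position 12 falls in codon 4: GGC → Gly.
After the substitution the codon is GGA → Gly.
Both encode Gly, so the change is synonymous.

silent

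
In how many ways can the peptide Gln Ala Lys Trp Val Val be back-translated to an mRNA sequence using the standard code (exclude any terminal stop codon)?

Gln: 2 codons.
Ala: 4 codons.
Lys: 2 codons.
Trp: 1 codon.
Val: 4 codons.
Val: 4 codons.
2 × 4 × 2 × 1 × 4 × 4 = 256.

256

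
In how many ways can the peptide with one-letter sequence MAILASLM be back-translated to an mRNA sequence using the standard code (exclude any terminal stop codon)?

10368

Met: 1 codon.
Ala: 4 codons.
Ile: 3 codons.
Leu: 6 codons.
Ala: 4 codons.
Ser: 6 codons.
Leu: 6 codons.
Met: 1 codon.
1 × 4 × 3 × 6 × 4 × 6 × 6 × 1 = 10368.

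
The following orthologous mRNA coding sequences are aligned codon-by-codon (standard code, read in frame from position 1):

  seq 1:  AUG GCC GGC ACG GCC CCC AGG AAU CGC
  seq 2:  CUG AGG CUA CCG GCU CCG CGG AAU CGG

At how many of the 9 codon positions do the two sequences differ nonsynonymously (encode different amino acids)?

Codon 1: AUG Met / CUG Leu — nonsynonymous.
Codon 2: GCC Ala / AGG Arg — nonsynonymous.
Codon 3: GGC Gly / CUA Leu — nonsynonymous.
Codon 4: ACG Thr / CCG Pro — nonsynonymous.
Codon 5: GCC Ala / GCU Ala — synonymous.
Codon 6: CCC Pro / CCG Pro — synonymous.
Codon 7: AGG Arg / CGG Arg — synonymous.
Codon 8: AAU Asn / AAU Asn — identical.
Codon 9: CGC Arg / CGG Arg — synonymous.
Nonsynonymous differences: 4.

4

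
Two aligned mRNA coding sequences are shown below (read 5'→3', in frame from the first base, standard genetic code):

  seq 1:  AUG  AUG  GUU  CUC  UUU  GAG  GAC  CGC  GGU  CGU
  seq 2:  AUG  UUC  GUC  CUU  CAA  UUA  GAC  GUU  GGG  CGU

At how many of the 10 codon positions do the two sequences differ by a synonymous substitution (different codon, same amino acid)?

Codon 1: AUG Met / AUG Met — identical.
Codon 2: AUG Met / UUC Phe — nonsynonymous.
Codon 3: GUU Val / GUC Val — synonymous.
Codon 4: CUC Leu / CUU Leu — synonymous.
Codon 5: UUU Phe / CAA Gln — nonsynonymous.
Codon 6: GAG Glu / UUA Leu — nonsynonymous.
Codon 7: GAC Asp / GAC Asp — identical.
Codon 8: CGC Arg / GUU Val — nonsynonymous.
Codon 9: GGU Gly / GGG Gly — synonymous.
Codon 10: CGU Arg / CGU Arg — identical.
Synonymous differences: 3.

3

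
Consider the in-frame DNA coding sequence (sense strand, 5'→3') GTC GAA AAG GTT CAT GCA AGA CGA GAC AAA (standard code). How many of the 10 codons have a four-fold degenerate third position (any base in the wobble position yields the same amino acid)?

Codon 1 GTC (Val): third position 4-fold.
Codon 2 GAA (Glu): third position 2-fold.
Codon 3 AAG (Lys): third position 2-fold.
Codon 4 GTT (Val): third position 4-fold.
Codon 5 CAT (His): third position 2-fold.
Codon 6 GCA (Ala): third position 4-fold.
Codon 7 AGA (Arg): third position 2-fold.
Codon 8 CGA (Arg): third position 4-fold.
Codon 9 GAC (Asp): third position 2-fold.
Codon 10 AAA (Lys): third position 2-fold.
Four-fold degenerate third positions: 4.

4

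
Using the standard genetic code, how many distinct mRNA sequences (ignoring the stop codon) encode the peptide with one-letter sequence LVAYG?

768

Leu: 6 codons.
Val: 4 codons.
Ala: 4 codons.
Tyr: 2 codons.
Gly: 4 codons.
6 × 4 × 4 × 2 × 4 = 768.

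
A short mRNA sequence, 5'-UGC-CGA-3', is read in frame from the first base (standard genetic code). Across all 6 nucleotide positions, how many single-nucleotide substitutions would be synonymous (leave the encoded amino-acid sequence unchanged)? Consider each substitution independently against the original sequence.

5

Codon 1 (UGC, Cys): 1 synonymous substitution.
Codon 2 (CGA, Arg): 4 synonymous substitutions.
Total: 1 + 4 = 5.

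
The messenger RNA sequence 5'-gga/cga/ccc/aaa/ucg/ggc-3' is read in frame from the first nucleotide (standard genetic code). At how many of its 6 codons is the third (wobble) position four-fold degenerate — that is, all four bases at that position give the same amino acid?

Codon 1 GGA (Gly): third position 4-fold.
Codon 2 CGA (Arg): third position 4-fold.
Codon 3 CCC (Pro): third position 4-fold.
Codon 4 AAA (Lys): third position 2-fold.
Codon 5 UCG (Ser): third position 4-fold.
Codon 6 GGC (Gly): third position 4-fold.
Four-fold degenerate third positions: 5.

5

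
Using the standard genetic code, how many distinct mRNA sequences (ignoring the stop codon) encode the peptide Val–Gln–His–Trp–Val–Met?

Val: 4 codons.
Gln: 2 codons.
His: 2 codons.
Trp: 1 codon.
Val: 4 codons.
Met: 1 codon.
4 × 2 × 2 × 1 × 4 × 1 = 64.

64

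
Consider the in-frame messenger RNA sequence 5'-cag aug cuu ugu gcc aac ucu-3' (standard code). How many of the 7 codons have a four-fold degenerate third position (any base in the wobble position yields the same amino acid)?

3

Codon 1 CAG (Gln): third position 2-fold.
Codon 2 AUG (Met): third position 1-fold.
Codon 3 CUU (Leu): third position 4-fold.
Codon 4 UGU (Cys): third position 2-fold.
Codon 5 GCC (Ala): third position 4-fold.
Codon 6 AAC (Asn): third position 2-fold.
Codon 7 UCU (Ser): third position 4-fold.
Four-fold degenerate third positions: 3.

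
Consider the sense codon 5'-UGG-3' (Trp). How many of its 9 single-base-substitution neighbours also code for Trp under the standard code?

0

Position 1: none → 0 synonymous.
Position 2: none → 0 synonymous.
Position 3: none → 0 synonymous.
Total: 0 + 0 + 0 = 0.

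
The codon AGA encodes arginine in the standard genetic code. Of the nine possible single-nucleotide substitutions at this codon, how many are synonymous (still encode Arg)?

2

Position 1: CGA → 1 synonymous.
Position 2: none → 0 synonymous.
Position 3: AGG → 1 synonymous.
Total: 1 + 0 + 1 = 2.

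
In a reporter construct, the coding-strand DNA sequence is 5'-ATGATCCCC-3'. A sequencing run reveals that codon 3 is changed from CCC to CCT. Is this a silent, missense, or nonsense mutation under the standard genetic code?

silent

Position 9 falls in codon 3: CCC → Pro.
After the substitution the codon is CCT → Pro.
Both encode Pro, so the change is synonymous.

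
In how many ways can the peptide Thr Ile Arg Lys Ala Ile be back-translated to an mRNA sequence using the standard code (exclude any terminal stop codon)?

Thr: 4 codons.
Ile: 3 codons.
Arg: 6 codons.
Lys: 2 codons.
Ala: 4 codons.
Ile: 3 codons.
4 × 3 × 6 × 2 × 4 × 3 = 1728.

1728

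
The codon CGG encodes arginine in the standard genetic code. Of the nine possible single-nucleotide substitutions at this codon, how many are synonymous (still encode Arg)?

Position 1: AGG → 1 synonymous.
Position 2: none → 0 synonymous.
Position 3: CGT, CGC, CGA → 3 synonymous.
Total: 1 + 0 + 3 = 4.

4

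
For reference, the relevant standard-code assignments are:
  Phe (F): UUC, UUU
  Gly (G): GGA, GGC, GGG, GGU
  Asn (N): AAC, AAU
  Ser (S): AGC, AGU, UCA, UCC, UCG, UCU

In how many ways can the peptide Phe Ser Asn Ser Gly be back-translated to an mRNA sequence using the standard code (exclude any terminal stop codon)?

576

Phe: 2 codons.
Ser: 6 codons.
Asn: 2 codons.
Ser: 6 codons.
Gly: 4 codons.
2 × 6 × 2 × 6 × 4 = 576.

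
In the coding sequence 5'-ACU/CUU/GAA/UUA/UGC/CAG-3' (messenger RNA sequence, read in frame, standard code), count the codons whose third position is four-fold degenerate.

2

Codon 1 ACU (Thr): third position 4-fold.
Codon 2 CUU (Leu): third position 4-fold.
Codon 3 GAA (Glu): third position 2-fold.
Codon 4 UUA (Leu): third position 2-fold.
Codon 5 UGC (Cys): third position 2-fold.
Codon 6 CAG (Gln): third position 2-fold.
Four-fold degenerate third positions: 2.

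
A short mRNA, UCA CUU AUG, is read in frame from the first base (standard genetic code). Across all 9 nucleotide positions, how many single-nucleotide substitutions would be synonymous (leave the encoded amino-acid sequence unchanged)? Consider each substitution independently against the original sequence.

Codon 1 (UCA, Ser): 3 synonymous substitutions.
Codon 2 (CUU, Leu): 3 synonymous substitutions.
Codon 3 (AUG, Met): 0 synonymous substitutions.
Total: 3 + 3 + 0 = 6.

6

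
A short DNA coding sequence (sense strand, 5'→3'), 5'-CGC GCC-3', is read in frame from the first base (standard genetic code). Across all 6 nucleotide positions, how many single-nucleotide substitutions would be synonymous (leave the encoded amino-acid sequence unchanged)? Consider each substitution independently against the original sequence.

6

Codon 1 (CGC, Arg): 3 synonymous substitutions.
Codon 2 (GCC, Ala): 3 synonymous substitutions.
Total: 3 + 3 = 6.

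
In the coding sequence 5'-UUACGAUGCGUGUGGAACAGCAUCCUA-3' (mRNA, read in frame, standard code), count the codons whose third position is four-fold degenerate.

Codon 1 UUA (Leu): third position 2-fold.
Codon 2 CGA (Arg): third position 4-fold.
Codon 3 UGC (Cys): third position 2-fold.
Codon 4 GUG (Val): third position 4-fold.
Codon 5 UGG (Trp): third position 1-fold.
Codon 6 AAC (Asn): third position 2-fold.
Codon 7 AGC (Ser): third position 2-fold.
Codon 8 AUC (Ile): third position 3-fold.
Codon 9 CUA (Leu): third position 4-fold.
Four-fold degenerate third positions: 3.

3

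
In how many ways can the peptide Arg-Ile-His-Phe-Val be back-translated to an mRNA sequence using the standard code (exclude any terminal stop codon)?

Arg: 6 codons.
Ile: 3 codons.
His: 2 codons.
Phe: 2 codons.
Val: 4 codons.
6 × 3 × 2 × 2 × 4 = 288.

288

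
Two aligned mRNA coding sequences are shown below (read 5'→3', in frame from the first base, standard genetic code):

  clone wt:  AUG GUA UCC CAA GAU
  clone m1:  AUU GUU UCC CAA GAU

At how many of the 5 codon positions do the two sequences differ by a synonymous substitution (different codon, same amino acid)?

1

Codon 1: AUG Met / AUU Ile — nonsynonymous.
Codon 2: GUA Val / GUU Val — synonymous.
Codon 3: UCC Ser / UCC Ser — identical.
Codon 4: CAA Gln / CAA Gln — identical.
Codon 5: GAU Asp / GAU Asp — identical.
Synonymous differences: 1.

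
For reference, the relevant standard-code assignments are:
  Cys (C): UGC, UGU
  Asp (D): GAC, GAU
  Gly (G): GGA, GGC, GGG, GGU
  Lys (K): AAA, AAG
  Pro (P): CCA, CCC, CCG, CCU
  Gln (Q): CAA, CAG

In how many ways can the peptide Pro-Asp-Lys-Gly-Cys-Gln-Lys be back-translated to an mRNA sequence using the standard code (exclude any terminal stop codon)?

512

Pro: 4 codons.
Asp: 2 codons.
Lys: 2 codons.
Gly: 4 codons.
Cys: 2 codons.
Gln: 2 codons.
Lys: 2 codons.
4 × 2 × 2 × 4 × 2 × 2 × 2 = 512.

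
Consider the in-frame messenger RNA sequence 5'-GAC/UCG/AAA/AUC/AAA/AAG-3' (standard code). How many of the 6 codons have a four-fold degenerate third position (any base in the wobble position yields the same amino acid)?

1

Codon 1 GAC (Asp): third position 2-fold.
Codon 2 UCG (Ser): third position 4-fold.
Codon 3 AAA (Lys): third position 2-fold.
Codon 4 AUC (Ile): third position 3-fold.
Codon 5 AAA (Lys): third position 2-fold.
Codon 6 AAG (Lys): third position 2-fold.
Four-fold degenerate third positions: 1.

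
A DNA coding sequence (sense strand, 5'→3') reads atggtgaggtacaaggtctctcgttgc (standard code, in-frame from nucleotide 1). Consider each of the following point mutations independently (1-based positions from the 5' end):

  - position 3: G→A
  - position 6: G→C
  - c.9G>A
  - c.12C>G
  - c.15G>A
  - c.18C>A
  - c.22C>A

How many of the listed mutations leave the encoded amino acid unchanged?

Codon 1: ATG (Met) → ATA (Ile) — missense.
Codon 2: GTG (Val) → GTC (Val) — synonymous.
Codon 3: AGG (Arg) → AGA (Arg) — synonymous.
Codon 4: TAC (Tyr) → TAG (Stop) — nonsense.
Codon 5: AAG (Lys) → AAA (Lys) — synonymous.
Codon 6: GTC (Val) → GTA (Val) — synonymous.
Codon 8: CGT (Arg) → AGT (Ser) — missense.
Synonymous: 4 of 7.

4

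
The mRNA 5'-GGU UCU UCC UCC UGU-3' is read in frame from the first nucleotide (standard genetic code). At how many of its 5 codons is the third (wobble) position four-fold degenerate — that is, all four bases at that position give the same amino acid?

Codon 1 GGU (Gly): third position 4-fold.
Codon 2 UCU (Ser): third position 4-fold.
Codon 3 UCC (Ser): third position 4-fold.
Codon 4 UCC (Ser): third position 4-fold.
Codon 5 UGU (Cys): third position 2-fold.
Four-fold degenerate third positions: 4.

4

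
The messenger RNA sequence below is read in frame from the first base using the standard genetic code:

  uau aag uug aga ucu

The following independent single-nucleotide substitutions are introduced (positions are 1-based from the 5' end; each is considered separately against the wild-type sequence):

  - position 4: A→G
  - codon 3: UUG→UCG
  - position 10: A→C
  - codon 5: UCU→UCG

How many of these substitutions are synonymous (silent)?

Codon 2: AAG (Lys) → GAG (Glu) — missense.
Codon 3: UUG (Leu) → UCG (Ser) — missense.
Codon 4: AGA (Arg) → CGA (Arg) — synonymous.
Codon 5: UCU (Ser) → UCG (Ser) — synonymous.
Synonymous: 2 of 4.

2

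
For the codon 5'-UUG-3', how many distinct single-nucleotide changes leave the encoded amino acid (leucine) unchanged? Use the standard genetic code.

Position 1: CUG → 1 synonymous.
Position 2: none → 0 synonymous.
Position 3: UUA → 1 synonymous.
Total: 1 + 0 + 1 = 2.

2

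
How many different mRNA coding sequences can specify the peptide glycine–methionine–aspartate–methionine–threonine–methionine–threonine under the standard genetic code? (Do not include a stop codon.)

128

Gly: 4 codons.
Met: 1 codon.
Asp: 2 codons.
Met: 1 codon.
Thr: 4 codons.
Met: 1 codon.
Thr: 4 codons.
4 × 1 × 2 × 1 × 4 × 1 × 4 = 128.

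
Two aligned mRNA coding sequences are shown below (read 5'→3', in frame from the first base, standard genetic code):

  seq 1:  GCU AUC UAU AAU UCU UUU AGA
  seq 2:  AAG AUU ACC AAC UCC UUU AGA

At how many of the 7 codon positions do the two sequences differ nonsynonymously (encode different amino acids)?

Codon 1: GCU Ala / AAG Lys — nonsynonymous.
Codon 2: AUC Ile / AUU Ile — synonymous.
Codon 3: UAU Tyr / ACC Thr — nonsynonymous.
Codon 4: AAU Asn / AAC Asn — synonymous.
Codon 5: UCU Ser / UCC Ser — synonymous.
Codon 6: UUU Phe / UUU Phe — identical.
Codon 7: AGA Arg / AGA Arg — identical.
Nonsynonymous differences: 2.

2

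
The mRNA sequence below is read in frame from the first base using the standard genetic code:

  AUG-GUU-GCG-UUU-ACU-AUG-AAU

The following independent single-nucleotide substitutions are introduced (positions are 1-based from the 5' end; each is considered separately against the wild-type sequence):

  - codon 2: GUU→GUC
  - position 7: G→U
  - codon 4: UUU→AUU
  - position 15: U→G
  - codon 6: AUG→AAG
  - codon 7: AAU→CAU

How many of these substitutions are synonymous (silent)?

2

Codon 2: GUU (Val) → GUC (Val) — synonymous.
Codon 3: GCG (Ala) → UCG (Ser) — missense.
Codon 4: UUU (Phe) → AUU (Ile) — missense.
Codon 5: ACU (Thr) → ACG (Thr) — synonymous.
Codon 6: AUG (Met) → AAG (Lys) — missense.
Codon 7: AAU (Asn) → CAU (His) — missense.
Synonymous: 2 of 6.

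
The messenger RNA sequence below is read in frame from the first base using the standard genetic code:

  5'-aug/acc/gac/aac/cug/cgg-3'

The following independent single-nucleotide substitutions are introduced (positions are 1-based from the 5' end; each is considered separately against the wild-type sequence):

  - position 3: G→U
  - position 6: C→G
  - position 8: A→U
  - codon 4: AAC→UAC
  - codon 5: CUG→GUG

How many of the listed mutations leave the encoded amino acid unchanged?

1

Codon 1: AUG (Met) → AUU (Ile) — missense.
Codon 2: ACC (Thr) → ACG (Thr) — synonymous.
Codon 3: GAC (Asp) → GUC (Val) — missense.
Codon 4: AAC (Asn) → UAC (Tyr) — missense.
Codon 5: CUG (Leu) → GUG (Val) — missense.
Synonymous: 1 of 5.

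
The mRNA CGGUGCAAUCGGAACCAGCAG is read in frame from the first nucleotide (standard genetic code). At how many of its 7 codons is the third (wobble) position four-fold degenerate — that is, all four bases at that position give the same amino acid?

Codon 1 CGG (Arg): third position 4-fold.
Codon 2 UGC (Cys): third position 2-fold.
Codon 3 AAU (Asn): third position 2-fold.
Codon 4 CGG (Arg): third position 4-fold.
Codon 5 AAC (Asn): third position 2-fold.
Codon 6 CAG (Gln): third position 2-fold.
Codon 7 CAG (Gln): third position 2-fold.
Four-fold degenerate third positions: 2.

2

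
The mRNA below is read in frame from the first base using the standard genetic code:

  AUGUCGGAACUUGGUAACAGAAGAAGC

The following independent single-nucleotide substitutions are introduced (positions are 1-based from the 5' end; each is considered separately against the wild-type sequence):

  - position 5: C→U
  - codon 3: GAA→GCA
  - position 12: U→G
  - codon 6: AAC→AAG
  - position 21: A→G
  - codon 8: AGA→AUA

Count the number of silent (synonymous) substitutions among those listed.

2

Codon 2: UCG (Ser) → UUG (Leu) — missense.
Codon 3: GAA (Glu) → GCA (Ala) — missense.
Codon 4: CUU (Leu) → CUG (Leu) — synonymous.
Codon 6: AAC (Asn) → AAG (Lys) — missense.
Codon 7: AGA (Arg) → AGG (Arg) — synonymous.
Codon 8: AGA (Arg) → AUA (Ile) — missense.
Synonymous: 2 of 6.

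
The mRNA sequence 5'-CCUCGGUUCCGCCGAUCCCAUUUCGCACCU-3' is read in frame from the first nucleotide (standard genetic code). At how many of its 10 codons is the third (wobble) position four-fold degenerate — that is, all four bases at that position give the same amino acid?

7

Codon 1 CCU (Pro): third position 4-fold.
Codon 2 CGG (Arg): third position 4-fold.
Codon 3 UUC (Phe): third position 2-fold.
Codon 4 CGC (Arg): third position 4-fold.
Codon 5 CGA (Arg): third position 4-fold.
Codon 6 UCC (Ser): third position 4-fold.
Codon 7 CAU (His): third position 2-fold.
Codon 8 UUC (Phe): third position 2-fold.
Codon 9 GCA (Ala): third position 4-fold.
Codon 10 CCU (Pro): third position 4-fold.
Four-fold degenerate third positions: 7.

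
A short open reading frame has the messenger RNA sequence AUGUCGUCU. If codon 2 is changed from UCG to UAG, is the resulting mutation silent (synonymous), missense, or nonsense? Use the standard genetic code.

Position 5 falls in codon 2: UCG → Ser.
After the substitution the codon is UAG → Stop.
The new codon is a stop codon, so this is a nonsense mutation.

nonsense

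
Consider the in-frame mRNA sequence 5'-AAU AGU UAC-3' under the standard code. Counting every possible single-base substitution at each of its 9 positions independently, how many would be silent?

3

Codon 1 (AAU, Asn): 1 synonymous substitution.
Codon 2 (AGU, Ser): 1 synonymous substitution.
Codon 3 (UAC, Tyr): 1 synonymous substitution.
Total: 1 + 1 + 1 = 3.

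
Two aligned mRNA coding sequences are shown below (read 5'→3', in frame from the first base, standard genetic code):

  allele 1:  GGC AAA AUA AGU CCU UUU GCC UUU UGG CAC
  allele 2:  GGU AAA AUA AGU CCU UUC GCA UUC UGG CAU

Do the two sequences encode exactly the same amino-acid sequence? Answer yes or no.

Codon 1: GGC Gly / GGU Gly — synonymous.
Codon 2: AAA Lys / AAA Lys — identical.
Codon 3: AUA Ile / AUA Ile — identical.
Codon 4: AGU Ser / AGU Ser — identical.
Codon 5: CCU Pro / CCU Pro — identical.
Codon 6: UUU Phe / UUC Phe — synonymous.
Codon 7: GCC Ala / GCA Ala — synonymous.
Codon 8: UUU Phe / UUC Phe — synonymous.
Codon 9: UGG Trp / UGG Trp — identical.
Codon 10: CAC His / CAU His — synonymous.
Nonsynonymous differences: 0 → same protein.

yes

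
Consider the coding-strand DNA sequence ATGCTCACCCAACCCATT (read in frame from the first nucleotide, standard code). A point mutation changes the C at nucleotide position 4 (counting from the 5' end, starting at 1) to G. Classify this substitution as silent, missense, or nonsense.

Position 4 falls in codon 2: CTC → Leu.
After the substitution the codon is GTC → Val.
Leu ≠ Val, so this is a missense mutation.

missense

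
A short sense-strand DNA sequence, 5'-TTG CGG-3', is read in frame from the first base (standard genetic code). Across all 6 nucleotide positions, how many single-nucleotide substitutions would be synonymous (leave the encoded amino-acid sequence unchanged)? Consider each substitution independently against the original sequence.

6

Codon 1 (TTG, Leu): 2 synonymous substitutions.
Codon 2 (CGG, Arg): 4 synonymous substitutions.
Total: 2 + 4 = 6.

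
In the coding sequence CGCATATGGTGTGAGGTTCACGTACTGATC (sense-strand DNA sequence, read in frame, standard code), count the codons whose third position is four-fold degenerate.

4

Codon 1 CGC (Arg): third position 4-fold.
Codon 2 ATA (Ile): third position 3-fold.
Codon 3 TGG (Trp): third position 1-fold.
Codon 4 TGT (Cys): third position 2-fold.
Codon 5 GAG (Glu): third position 2-fold.
Codon 6 GTT (Val): third position 4-fold.
Codon 7 CAC (His): third position 2-fold.
Codon 8 GTA (Val): third position 4-fold.
Codon 9 CTG (Leu): third position 4-fold.
Codon 10 ATC (Ile): third position 3-fold.
Four-fold degenerate third positions: 4.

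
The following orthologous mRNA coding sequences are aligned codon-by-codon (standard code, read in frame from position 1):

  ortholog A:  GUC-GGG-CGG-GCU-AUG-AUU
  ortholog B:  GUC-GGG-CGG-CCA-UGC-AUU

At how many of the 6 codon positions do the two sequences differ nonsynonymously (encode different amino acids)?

Codon 1: GUC Val / GUC Val — identical.
Codon 2: GGG Gly / GGG Gly — identical.
Codon 3: CGG Arg / CGG Arg — identical.
Codon 4: GCU Ala / CCA Pro — nonsynonymous.
Codon 5: AUG Met / UGC Cys — nonsynonymous.
Codon 6: AUU Ile / AUU Ile — identical.
Nonsynonymous differences: 2.

2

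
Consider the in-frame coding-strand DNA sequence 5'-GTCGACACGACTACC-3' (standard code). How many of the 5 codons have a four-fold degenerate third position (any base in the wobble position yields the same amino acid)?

4

Codon 1 GTC (Val): third position 4-fold.
Codon 2 GAC (Asp): third position 2-fold.
Codon 3 ACG (Thr): third position 4-fold.
Codon 4 ACT (Thr): third position 4-fold.
Codon 5 ACC (Thr): third position 4-fold.
Four-fold degenerate third positions: 4.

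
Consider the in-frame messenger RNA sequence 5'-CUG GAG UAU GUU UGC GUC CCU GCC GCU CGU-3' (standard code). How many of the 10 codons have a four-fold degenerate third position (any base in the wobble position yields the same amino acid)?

Codon 1 CUG (Leu): third position 4-fold.
Codon 2 GAG (Glu): third position 2-fold.
Codon 3 UAU (Tyr): third position 2-fold.
Codon 4 GUU (Val): third position 4-fold.
Codon 5 UGC (Cys): third position 2-fold.
Codon 6 GUC (Val): third position 4-fold.
Codon 7 CCU (Pro): third position 4-fold.
Codon 8 GCC (Ala): third position 4-fold.
Codon 9 GCU (Ala): third position 4-fold.
Codon 10 CGU (Arg): third position 4-fold.
Four-fold degenerate third positions: 7.

7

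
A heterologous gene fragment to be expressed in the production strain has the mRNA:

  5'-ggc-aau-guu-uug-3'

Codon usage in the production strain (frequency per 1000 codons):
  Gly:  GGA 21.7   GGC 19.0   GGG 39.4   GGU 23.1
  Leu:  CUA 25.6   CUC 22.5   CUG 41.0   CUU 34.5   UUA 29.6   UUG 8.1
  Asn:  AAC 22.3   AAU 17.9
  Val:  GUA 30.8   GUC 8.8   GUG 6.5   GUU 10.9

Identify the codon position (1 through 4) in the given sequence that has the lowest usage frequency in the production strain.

4

Codon 1 GGC (Gly): 19.0 per 1000.
Codon 2 AAU (Asn): 17.9 per 1000.
Codon 3 GUU (Val): 10.9 per 1000.
Codon 4 UUG (Leu): 8.1 per 1000.
Lowest frequency is 8.1 at codon 4.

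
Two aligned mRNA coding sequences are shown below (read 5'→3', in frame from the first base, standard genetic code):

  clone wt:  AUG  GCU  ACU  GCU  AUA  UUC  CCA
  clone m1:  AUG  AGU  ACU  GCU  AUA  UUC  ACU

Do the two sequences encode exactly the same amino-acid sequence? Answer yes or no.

Codon 1: AUG Met / AUG Met — identical.
Codon 2: GCU Ala / AGU Ser — nonsynonymous.
Codon 3: ACU Thr / ACU Thr — identical.
Codon 4: GCU Ala / GCU Ala — identical.
Codon 5: AUA Ile / AUA Ile — identical.
Codon 6: UUC Phe / UUC Phe — identical.
Codon 7: CCA Pro / ACU Thr — nonsynonymous.
Nonsynonymous differences: 2 → different protein.

no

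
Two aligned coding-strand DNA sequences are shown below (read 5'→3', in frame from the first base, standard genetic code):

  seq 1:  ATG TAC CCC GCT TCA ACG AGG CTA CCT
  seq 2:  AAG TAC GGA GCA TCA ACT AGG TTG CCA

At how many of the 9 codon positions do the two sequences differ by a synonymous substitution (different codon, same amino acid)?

Codon 1: ATG Met / AAG Lys — nonsynonymous.
Codon 2: TAC Tyr / TAC Tyr — identical.
Codon 3: CCC Pro / GGA Gly — nonsynonymous.
Codon 4: GCT Ala / GCA Ala — synonymous.
Codon 5: TCA Ser / TCA Ser — identical.
Codon 6: ACG Thr / ACT Thr — synonymous.
Codon 7: AGG Arg / AGG Arg — identical.
Codon 8: CTA Leu / TTG Leu — synonymous.
Codon 9: CCT Pro / CCA Pro — synonymous.
Synonymous differences: 4.

4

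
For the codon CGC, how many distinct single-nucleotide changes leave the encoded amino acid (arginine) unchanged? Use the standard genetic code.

Position 1: none → 0 synonymous.
Position 2: none → 0 synonymous.
Position 3: CGU, CGA, CGG → 3 synonymous.
Total: 0 + 0 + 3 = 3.

3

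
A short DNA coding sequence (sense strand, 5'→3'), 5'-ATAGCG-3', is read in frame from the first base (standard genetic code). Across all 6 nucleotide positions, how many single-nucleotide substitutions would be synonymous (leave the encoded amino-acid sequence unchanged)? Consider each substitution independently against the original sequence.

Codon 1 (ATA, Ile): 2 synonymous substitutions.
Codon 2 (GCG, Ala): 3 synonymous substitutions.
Total: 2 + 3 = 5.

5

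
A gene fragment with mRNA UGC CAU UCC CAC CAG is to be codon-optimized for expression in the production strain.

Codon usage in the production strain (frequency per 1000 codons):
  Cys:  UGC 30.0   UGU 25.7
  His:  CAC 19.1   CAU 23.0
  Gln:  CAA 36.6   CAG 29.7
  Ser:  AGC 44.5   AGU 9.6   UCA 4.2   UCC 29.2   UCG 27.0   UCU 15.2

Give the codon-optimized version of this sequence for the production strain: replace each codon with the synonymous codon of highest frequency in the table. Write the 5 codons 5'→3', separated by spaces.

UGC CAU AGC CAU CAA

Codon 1 (Cys): best is UGC at 30.0.
Codon 2 (His): best is CAU at 23.0.
Codon 3 (Ser): best is AGC at 44.5.
Codon 4 (His): best is CAU at 23.0.
Codon 5 (Gln): best is CAA at 36.6.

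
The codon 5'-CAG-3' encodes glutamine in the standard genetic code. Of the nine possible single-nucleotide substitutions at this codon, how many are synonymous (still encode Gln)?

1

Position 1: none → 0 synonymous.
Position 2: none → 0 synonymous.
Position 3: CAA → 1 synonymous.
Total: 0 + 0 + 1 = 1.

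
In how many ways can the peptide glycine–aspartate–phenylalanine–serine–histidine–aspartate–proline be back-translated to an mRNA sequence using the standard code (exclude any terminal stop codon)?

Gly: 4 codons.
Asp: 2 codons.
Phe: 2 codons.
Ser: 6 codons.
His: 2 codons.
Asp: 2 codons.
Pro: 4 codons.
4 × 2 × 2 × 6 × 2 × 2 × 4 = 1536.

1536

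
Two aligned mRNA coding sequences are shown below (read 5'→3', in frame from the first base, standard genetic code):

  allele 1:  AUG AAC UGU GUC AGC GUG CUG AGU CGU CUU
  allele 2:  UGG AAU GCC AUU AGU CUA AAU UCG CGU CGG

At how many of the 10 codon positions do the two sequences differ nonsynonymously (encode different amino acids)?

Codon 1: AUG Met / UGG Trp — nonsynonymous.
Codon 2: AAC Asn / AAU Asn — synonymous.
Codon 3: UGU Cys / GCC Ala — nonsynonymous.
Codon 4: GUC Val / AUU Ile — nonsynonymous.
Codon 5: AGC Ser / AGU Ser — synonymous.
Codon 6: GUG Val / CUA Leu — nonsynonymous.
Codon 7: CUG Leu / AAU Asn — nonsynonymous.
Codon 8: AGU Ser / UCG Ser — synonymous.
Codon 9: CGU Arg / CGU Arg — identical.
Codon 10: CUU Leu / CGG Arg — nonsynonymous.
Nonsynonymous differences: 6.

6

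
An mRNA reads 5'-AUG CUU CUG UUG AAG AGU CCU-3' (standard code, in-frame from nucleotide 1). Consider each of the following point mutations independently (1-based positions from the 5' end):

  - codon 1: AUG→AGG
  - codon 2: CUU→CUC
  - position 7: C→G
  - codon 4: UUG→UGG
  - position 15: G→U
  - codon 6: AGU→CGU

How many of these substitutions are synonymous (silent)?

1

Codon 1: AUG (Met) → AGG (Arg) — missense.
Codon 2: CUU (Leu) → CUC (Leu) — synonymous.
Codon 3: CUG (Leu) → GUG (Val) — missense.
Codon 4: UUG (Leu) → UGG (Trp) — missense.
Codon 5: AAG (Lys) → AAU (Asn) — missense.
Codon 6: AGU (Ser) → CGU (Arg) — missense.
Synonymous: 1 of 6.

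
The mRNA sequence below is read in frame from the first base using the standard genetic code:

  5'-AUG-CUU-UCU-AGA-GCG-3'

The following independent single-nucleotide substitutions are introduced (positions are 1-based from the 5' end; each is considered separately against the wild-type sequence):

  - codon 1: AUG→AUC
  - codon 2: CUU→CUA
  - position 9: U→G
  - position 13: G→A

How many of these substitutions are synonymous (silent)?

2

Codon 1: AUG (Met) → AUC (Ile) — missense.
Codon 2: CUU (Leu) → CUA (Leu) — synonymous.
Codon 3: UCU (Ser) → UCG (Ser) — synonymous.
Codon 5: GCG (Ala) → ACG (Thr) — missense.
Synonymous: 2 of 4.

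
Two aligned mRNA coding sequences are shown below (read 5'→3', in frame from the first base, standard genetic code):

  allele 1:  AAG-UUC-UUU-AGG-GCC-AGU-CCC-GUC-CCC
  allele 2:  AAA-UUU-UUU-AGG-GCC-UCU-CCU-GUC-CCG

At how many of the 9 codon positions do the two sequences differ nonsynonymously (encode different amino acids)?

Codon 1: AAG Lys / AAA Lys — synonymous.
Codon 2: UUC Phe / UUU Phe — synonymous.
Codon 3: UUU Phe / UUU Phe — identical.
Codon 4: AGG Arg / AGG Arg — identical.
Codon 5: GCC Ala / GCC Ala — identical.
Codon 6: AGU Ser / UCU Ser — synonymous.
Codon 7: CCC Pro / CCU Pro — synonymous.
Codon 8: GUC Val / GUC Val — identical.
Codon 9: CCC Pro / CCG Pro — synonymous.
Nonsynonymous differences: 0.

0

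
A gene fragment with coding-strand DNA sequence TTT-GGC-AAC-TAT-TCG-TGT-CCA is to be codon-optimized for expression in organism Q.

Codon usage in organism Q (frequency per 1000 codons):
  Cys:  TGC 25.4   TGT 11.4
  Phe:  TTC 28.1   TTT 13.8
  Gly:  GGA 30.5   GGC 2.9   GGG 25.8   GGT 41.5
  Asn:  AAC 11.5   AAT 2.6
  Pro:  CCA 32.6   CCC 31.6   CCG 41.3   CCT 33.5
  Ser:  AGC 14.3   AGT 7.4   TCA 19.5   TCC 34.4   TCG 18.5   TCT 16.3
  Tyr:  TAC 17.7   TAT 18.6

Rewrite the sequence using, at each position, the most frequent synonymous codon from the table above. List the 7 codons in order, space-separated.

Codon 1 (Phe): best is TTC at 28.1.
Codon 2 (Gly): best is GGT at 41.5.
Codon 3 (Asn): best is AAC at 11.5.
Codon 4 (Tyr): best is TAT at 18.6.
Codon 5 (Ser): best is TCC at 34.4.
Codon 6 (Cys): best is TGC at 25.4.
Codon 7 (Pro): best is CCG at 41.3.

TTC GGT AAC TAT TCC TGC CCG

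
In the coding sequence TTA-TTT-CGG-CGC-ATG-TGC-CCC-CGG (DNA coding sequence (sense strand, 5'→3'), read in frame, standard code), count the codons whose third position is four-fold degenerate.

4

Codon 1 TTA (Leu): third position 2-fold.
Codon 2 TTT (Phe): third position 2-fold.
Codon 3 CGG (Arg): third position 4-fold.
Codon 4 CGC (Arg): third position 4-fold.
Codon 5 ATG (Met): third position 1-fold.
Codon 6 TGC (Cys): third position 2-fold.
Codon 7 CCC (Pro): third position 4-fold.
Codon 8 CGG (Arg): third position 4-fold.
Four-fold degenerate third positions: 4.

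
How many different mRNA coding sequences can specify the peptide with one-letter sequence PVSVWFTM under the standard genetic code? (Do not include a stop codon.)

3072

Pro: 4 codons.
Val: 4 codons.
Ser: 6 codons.
Val: 4 codons.
Trp: 1 codon.
Phe: 2 codons.
Thr: 4 codons.
Met: 1 codon.
4 × 4 × 6 × 4 × 1 × 2 × 4 × 1 = 3072.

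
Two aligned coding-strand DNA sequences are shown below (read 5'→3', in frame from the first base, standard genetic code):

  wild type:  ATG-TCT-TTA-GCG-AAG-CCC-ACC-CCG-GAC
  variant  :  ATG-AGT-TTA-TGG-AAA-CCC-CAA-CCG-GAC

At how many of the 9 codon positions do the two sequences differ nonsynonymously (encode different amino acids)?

Codon 1: ATG Met / ATG Met — identical.
Codon 2: TCT Ser / AGT Ser — synonymous.
Codon 3: TTA Leu / TTA Leu — identical.
Codon 4: GCG Ala / TGG Trp — nonsynonymous.
Codon 5: AAG Lys / AAA Lys — synonymous.
Codon 6: CCC Pro / CCC Pro — identical.
Codon 7: ACC Thr / CAA Gln — nonsynonymous.
Codon 8: CCG Pro / CCG Pro — identical.
Codon 9: GAC Asp / GAC Asp — identical.
Nonsynonymous differences: 2.

2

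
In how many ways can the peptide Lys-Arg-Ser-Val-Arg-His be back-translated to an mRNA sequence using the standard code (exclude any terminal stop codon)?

Lys: 2 codons.
Arg: 6 codons.
Ser: 6 codons.
Val: 4 codons.
Arg: 6 codons.
His: 2 codons.
2 × 6 × 6 × 4 × 6 × 2 = 3456.

3456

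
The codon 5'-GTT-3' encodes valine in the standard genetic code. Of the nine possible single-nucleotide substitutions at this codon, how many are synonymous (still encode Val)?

3

Position 1: none → 0 synonymous.
Position 2: none → 0 synonymous.
Position 3: GTC, GTA, GTG → 3 synonymous.
Total: 0 + 0 + 3 = 3.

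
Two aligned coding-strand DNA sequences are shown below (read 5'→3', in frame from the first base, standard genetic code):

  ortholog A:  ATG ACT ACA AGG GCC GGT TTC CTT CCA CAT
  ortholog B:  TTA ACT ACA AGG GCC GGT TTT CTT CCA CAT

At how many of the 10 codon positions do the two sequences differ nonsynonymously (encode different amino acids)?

1

Codon 1: ATG Met / TTA Leu — nonsynonymous.
Codon 2: ACT Thr / ACT Thr — identical.
Codon 3: ACA Thr / ACA Thr — identical.
Codon 4: AGG Arg / AGG Arg — identical.
Codon 5: GCC Ala / GCC Ala — identical.
Codon 6: GGT Gly / GGT Gly — identical.
Codon 7: TTC Phe / TTT Phe — synonymous.
Codon 8: CTT Leu / CTT Leu — identical.
Codon 9: CCA Pro / CCA Pro — identical.
Codon 10: CAT His / CAT His — identical.
Nonsynonymous differences: 1.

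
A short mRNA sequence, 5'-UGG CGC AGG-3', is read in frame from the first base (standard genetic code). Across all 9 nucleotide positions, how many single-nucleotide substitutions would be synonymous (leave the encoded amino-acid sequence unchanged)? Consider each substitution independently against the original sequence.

Codon 1 (UGG, Trp): 0 synonymous substitutions.
Codon 2 (CGC, Arg): 3 synonymous substitutions.
Codon 3 (AGG, Arg): 2 synonymous substitutions.
Total: 0 + 3 + 2 = 5.

5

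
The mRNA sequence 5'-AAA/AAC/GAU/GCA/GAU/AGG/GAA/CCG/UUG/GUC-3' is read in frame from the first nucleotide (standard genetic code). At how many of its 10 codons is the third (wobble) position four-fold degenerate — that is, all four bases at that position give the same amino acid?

3

Codon 1 AAA (Lys): third position 2-fold.
Codon 2 AAC (Asn): third position 2-fold.
Codon 3 GAU (Asp): third position 2-fold.
Codon 4 GCA (Ala): third position 4-fold.
Codon 5 GAU (Asp): third position 2-fold.
Codon 6 AGG (Arg): third position 2-fold.
Codon 7 GAA (Glu): third position 2-fold.
Codon 8 CCG (Pro): third position 4-fold.
Codon 9 UUG (Leu): third position 2-fold.
Codon 10 GUC (Val): third position 4-fold.
Four-fold degenerate third positions: 3.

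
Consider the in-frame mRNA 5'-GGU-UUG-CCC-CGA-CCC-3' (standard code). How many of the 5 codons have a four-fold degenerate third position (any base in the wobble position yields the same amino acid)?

Codon 1 GGU (Gly): third position 4-fold.
Codon 2 UUG (Leu): third position 2-fold.
Codon 3 CCC (Pro): third position 4-fold.
Codon 4 CGA (Arg): third position 4-fold.
Codon 5 CCC (Pro): third position 4-fold.
Four-fold degenerate third positions: 4.

4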